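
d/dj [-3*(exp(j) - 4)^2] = 6*(4 - exp(j))*exp(j)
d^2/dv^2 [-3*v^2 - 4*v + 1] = -6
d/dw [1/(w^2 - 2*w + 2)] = 2*(1 - w)/(w^2 - 2*w + 2)^2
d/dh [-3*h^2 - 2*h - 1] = -6*h - 2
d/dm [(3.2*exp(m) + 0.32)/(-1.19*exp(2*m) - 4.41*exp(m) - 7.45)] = (3.808*exp(2*m) + 0.7616*exp(m) - 22.4288)*exp(m)/(1.4161*exp(4*m) + 10.4958*exp(3*m) + 37.1791*exp(2*m) + 65.709*exp(m) + 55.5025)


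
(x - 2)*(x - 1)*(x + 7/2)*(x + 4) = x^4 + 9*x^3/2 - 13*x^2/2 - 27*x + 28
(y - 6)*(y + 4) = y^2 - 2*y - 24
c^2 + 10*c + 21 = (c + 3)*(c + 7)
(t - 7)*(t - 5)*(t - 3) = t^3 - 15*t^2 + 71*t - 105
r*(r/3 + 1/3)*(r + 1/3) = r^3/3 + 4*r^2/9 + r/9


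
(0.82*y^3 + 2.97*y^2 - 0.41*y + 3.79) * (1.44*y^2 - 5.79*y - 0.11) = 1.1808*y^5 - 0.471*y^4 - 17.8769*y^3 + 7.5048*y^2 - 21.899*y - 0.4169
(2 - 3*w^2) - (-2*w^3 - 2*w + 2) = 2*w^3 - 3*w^2 + 2*w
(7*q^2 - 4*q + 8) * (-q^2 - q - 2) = -7*q^4 - 3*q^3 - 18*q^2 - 16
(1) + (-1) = 0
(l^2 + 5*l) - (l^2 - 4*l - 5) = 9*l + 5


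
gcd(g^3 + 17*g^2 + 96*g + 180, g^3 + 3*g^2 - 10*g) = g + 5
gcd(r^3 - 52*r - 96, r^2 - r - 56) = r - 8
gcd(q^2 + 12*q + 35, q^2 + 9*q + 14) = q + 7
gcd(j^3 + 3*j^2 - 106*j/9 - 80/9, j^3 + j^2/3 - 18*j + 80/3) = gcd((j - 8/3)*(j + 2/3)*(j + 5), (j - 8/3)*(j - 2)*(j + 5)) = j^2 + 7*j/3 - 40/3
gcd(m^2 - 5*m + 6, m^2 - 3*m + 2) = m - 2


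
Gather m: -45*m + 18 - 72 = -45*m - 54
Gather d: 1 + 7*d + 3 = 7*d + 4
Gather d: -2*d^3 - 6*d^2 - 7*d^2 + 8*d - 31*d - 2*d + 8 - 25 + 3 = -2*d^3 - 13*d^2 - 25*d - 14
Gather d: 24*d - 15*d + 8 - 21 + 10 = 9*d - 3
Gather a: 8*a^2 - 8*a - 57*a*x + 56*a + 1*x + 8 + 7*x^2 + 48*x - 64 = 8*a^2 + a*(48 - 57*x) + 7*x^2 + 49*x - 56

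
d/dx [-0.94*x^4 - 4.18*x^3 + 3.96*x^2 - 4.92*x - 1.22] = -3.76*x^3 - 12.54*x^2 + 7.92*x - 4.92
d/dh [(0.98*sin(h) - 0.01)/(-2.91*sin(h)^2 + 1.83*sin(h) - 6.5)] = (2.8518*sin(h)^2 - 0.0582*sin(h) - 6.3517)*cos(h)/(8.4681*sin(h)^4 - 10.6506*sin(h)^3 + 41.1789*sin(h)^2 - 23.79*sin(h) + 42.25)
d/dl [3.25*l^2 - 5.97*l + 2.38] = 6.5*l - 5.97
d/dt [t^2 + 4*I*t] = 2*t + 4*I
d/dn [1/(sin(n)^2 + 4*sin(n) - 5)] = -2*(sin(n) + 2)*cos(n)/(sin(n)^2 + 4*sin(n) - 5)^2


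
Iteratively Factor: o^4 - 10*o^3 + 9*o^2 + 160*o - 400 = (o - 5)*(o^3 - 5*o^2 - 16*o + 80) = (o - 5)*(o - 4)*(o^2 - o - 20) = (o - 5)*(o - 4)*(o + 4)*(o - 5)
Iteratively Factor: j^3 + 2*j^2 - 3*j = (j + 3)*(j^2 - j) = j*(j + 3)*(j - 1)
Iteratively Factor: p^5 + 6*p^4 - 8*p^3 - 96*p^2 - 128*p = (p + 4)*(p^4 + 2*p^3 - 16*p^2 - 32*p) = p*(p + 4)*(p^3 + 2*p^2 - 16*p - 32) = p*(p + 2)*(p + 4)*(p^2 - 16) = p*(p + 2)*(p + 4)^2*(p - 4)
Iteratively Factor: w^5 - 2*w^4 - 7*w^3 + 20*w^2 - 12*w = (w)*(w^4 - 2*w^3 - 7*w^2 + 20*w - 12) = w*(w - 1)*(w^3 - w^2 - 8*w + 12) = w*(w - 2)*(w - 1)*(w^2 + w - 6) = w*(w - 2)^2*(w - 1)*(w + 3)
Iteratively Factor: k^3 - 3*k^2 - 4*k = (k - 4)*(k^2 + k) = k*(k - 4)*(k + 1)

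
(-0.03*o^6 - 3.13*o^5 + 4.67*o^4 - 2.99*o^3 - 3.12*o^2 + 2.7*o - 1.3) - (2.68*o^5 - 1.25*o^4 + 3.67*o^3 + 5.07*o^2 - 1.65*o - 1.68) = -0.03*o^6 - 5.81*o^5 + 5.92*o^4 - 6.66*o^3 - 8.19*o^2 + 4.35*o + 0.38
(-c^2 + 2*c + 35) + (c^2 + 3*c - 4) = 5*c + 31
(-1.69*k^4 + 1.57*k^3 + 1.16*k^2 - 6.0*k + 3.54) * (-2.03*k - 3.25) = 3.4307*k^5 + 2.3054*k^4 - 7.4573*k^3 + 8.41*k^2 + 12.3138*k - 11.505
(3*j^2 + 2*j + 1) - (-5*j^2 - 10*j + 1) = 8*j^2 + 12*j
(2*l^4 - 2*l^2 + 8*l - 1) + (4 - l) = 2*l^4 - 2*l^2 + 7*l + 3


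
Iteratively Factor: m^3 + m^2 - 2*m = (m + 2)*(m^2 - m) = (m - 1)*(m + 2)*(m)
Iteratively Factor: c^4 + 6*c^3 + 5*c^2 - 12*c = (c + 3)*(c^3 + 3*c^2 - 4*c) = (c - 1)*(c + 3)*(c^2 + 4*c) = c*(c - 1)*(c + 3)*(c + 4)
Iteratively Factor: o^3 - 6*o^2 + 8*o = (o)*(o^2 - 6*o + 8) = o*(o - 2)*(o - 4)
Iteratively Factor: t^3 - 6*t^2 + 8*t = (t - 4)*(t^2 - 2*t) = (t - 4)*(t - 2)*(t)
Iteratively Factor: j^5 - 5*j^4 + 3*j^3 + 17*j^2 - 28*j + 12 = (j - 2)*(j^4 - 3*j^3 - 3*j^2 + 11*j - 6) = (j - 2)*(j - 1)*(j^3 - 2*j^2 - 5*j + 6) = (j - 2)*(j - 1)*(j + 2)*(j^2 - 4*j + 3) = (j - 2)*(j - 1)^2*(j + 2)*(j - 3)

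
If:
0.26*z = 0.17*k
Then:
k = 1.52941176470588*z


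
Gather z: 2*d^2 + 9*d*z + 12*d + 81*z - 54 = 2*d^2 + 12*d + z*(9*d + 81) - 54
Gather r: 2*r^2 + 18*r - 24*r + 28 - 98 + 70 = 2*r^2 - 6*r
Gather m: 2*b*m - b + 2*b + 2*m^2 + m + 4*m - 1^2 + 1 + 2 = b + 2*m^2 + m*(2*b + 5) + 2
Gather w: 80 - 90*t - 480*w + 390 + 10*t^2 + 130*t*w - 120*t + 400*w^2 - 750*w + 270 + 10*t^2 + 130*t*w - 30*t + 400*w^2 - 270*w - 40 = 20*t^2 - 240*t + 800*w^2 + w*(260*t - 1500) + 700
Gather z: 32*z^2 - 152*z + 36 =32*z^2 - 152*z + 36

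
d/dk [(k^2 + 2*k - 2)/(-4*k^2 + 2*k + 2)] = (5*k^2 - 6*k + 4)/(2*(4*k^4 - 4*k^3 - 3*k^2 + 2*k + 1))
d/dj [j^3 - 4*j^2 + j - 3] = 3*j^2 - 8*j + 1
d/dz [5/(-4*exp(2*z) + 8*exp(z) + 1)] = 40*(exp(z) - 1)*exp(z)/(-4*exp(2*z) + 8*exp(z) + 1)^2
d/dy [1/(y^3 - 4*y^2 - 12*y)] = (-3*y^2 + 8*y + 12)/(y^2*(-y^2 + 4*y + 12)^2)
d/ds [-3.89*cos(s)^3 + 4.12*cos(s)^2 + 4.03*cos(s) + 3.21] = (11.67*cos(s)^2 - 8.24*cos(s) - 4.03)*sin(s)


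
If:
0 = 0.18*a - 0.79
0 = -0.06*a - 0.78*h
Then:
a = 4.39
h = -0.34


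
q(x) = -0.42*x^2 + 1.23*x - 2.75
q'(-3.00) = 3.75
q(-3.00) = -10.22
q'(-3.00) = 3.75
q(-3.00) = -10.22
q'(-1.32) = 2.34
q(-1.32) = -5.11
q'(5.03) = -3.00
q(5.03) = -7.19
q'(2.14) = -0.57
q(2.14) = -2.04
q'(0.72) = 0.63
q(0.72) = -2.08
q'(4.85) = -2.84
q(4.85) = -6.66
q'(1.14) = 0.27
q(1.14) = -1.89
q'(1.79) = -0.27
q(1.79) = -1.89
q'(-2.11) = 3.00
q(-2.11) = -7.22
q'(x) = 1.23 - 0.84*x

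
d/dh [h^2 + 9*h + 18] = 2*h + 9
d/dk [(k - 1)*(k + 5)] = 2*k + 4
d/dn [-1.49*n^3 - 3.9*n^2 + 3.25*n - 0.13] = -4.47*n^2 - 7.8*n + 3.25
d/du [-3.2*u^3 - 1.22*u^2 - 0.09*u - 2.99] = -9.6*u^2 - 2.44*u - 0.09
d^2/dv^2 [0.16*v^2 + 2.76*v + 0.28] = 0.320000000000000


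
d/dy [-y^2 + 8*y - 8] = 8 - 2*y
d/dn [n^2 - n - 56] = 2*n - 1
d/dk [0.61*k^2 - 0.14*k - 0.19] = 1.22*k - 0.14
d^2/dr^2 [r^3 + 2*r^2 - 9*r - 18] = 6*r + 4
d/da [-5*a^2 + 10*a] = 10 - 10*a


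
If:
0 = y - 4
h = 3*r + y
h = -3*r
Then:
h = 2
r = -2/3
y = 4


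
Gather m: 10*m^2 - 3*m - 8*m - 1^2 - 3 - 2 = 10*m^2 - 11*m - 6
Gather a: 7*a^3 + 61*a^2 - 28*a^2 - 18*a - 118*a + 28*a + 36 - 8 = 7*a^3 + 33*a^2 - 108*a + 28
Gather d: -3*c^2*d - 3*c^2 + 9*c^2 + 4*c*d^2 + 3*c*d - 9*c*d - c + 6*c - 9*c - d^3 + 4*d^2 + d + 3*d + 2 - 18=6*c^2 - 4*c - d^3 + d^2*(4*c + 4) + d*(-3*c^2 - 6*c + 4) - 16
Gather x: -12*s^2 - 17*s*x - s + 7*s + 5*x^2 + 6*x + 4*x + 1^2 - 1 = -12*s^2 + 6*s + 5*x^2 + x*(10 - 17*s)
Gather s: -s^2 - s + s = -s^2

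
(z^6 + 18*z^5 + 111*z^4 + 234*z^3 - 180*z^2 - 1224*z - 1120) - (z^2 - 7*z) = z^6 + 18*z^5 + 111*z^4 + 234*z^3 - 181*z^2 - 1217*z - 1120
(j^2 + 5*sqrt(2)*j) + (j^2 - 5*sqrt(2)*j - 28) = 2*j^2 - 28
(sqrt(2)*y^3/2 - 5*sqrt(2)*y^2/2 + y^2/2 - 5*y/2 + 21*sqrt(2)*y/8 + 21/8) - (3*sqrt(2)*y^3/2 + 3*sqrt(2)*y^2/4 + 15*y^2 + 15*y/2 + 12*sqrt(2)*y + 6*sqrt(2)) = -sqrt(2)*y^3 - 29*y^2/2 - 13*sqrt(2)*y^2/4 - 75*sqrt(2)*y/8 - 10*y - 6*sqrt(2) + 21/8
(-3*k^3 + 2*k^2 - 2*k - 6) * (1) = -3*k^3 + 2*k^2 - 2*k - 6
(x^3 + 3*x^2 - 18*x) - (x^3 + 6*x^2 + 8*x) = -3*x^2 - 26*x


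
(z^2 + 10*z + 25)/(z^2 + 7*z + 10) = (z + 5)/(z + 2)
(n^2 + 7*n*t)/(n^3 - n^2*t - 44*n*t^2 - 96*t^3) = n*(-n - 7*t)/(-n^3 + n^2*t + 44*n*t^2 + 96*t^3)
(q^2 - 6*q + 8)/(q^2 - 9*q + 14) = (q - 4)/(q - 7)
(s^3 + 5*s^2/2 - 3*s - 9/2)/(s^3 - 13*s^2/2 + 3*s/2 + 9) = (s + 3)/(s - 6)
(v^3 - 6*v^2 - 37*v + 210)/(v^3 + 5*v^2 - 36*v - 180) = (v^2 - 12*v + 35)/(v^2 - v - 30)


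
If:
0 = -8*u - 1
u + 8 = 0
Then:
No Solution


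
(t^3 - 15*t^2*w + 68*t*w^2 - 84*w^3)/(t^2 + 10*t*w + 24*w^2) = (t^3 - 15*t^2*w + 68*t*w^2 - 84*w^3)/(t^2 + 10*t*w + 24*w^2)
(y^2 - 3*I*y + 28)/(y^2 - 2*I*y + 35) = (y + 4*I)/(y + 5*I)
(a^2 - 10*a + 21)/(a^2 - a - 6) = (a - 7)/(a + 2)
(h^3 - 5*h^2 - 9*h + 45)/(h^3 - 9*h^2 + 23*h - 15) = (h + 3)/(h - 1)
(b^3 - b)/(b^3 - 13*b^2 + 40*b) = (b^2 - 1)/(b^2 - 13*b + 40)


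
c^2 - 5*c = c*(c - 5)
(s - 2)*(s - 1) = s^2 - 3*s + 2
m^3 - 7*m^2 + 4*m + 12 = (m - 6)*(m - 2)*(m + 1)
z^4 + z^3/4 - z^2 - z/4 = z*(z - 1)*(z + 1/4)*(z + 1)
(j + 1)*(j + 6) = j^2 + 7*j + 6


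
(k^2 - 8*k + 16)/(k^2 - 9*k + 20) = (k - 4)/(k - 5)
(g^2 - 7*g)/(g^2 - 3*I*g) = (g - 7)/(g - 3*I)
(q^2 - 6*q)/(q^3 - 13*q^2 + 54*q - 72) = q/(q^2 - 7*q + 12)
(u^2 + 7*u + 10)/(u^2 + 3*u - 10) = (u + 2)/(u - 2)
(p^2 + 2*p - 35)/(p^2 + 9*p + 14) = (p - 5)/(p + 2)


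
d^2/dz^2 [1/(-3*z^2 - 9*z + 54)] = 2*(z^2 + 3*z - (2*z + 3)^2 - 18)/(3*(z^2 + 3*z - 18)^3)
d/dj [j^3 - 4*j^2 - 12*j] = 3*j^2 - 8*j - 12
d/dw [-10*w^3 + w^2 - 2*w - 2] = -30*w^2 + 2*w - 2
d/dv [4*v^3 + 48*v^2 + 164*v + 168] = 12*v^2 + 96*v + 164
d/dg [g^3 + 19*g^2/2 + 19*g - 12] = 3*g^2 + 19*g + 19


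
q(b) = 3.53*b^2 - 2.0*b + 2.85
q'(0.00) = -2.00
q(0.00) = 2.85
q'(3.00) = 19.18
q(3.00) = 28.62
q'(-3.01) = -23.25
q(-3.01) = 40.85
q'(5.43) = 36.34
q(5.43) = 96.07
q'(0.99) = 4.99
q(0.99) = 4.33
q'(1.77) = 10.50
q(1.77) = 10.37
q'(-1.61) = -13.37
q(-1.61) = 15.22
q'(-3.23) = -24.80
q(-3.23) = 46.14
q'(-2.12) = -16.97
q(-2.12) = 22.96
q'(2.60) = 16.36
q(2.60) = 21.51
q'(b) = 7.06*b - 2.0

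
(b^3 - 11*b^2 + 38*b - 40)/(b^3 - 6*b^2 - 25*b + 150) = (b^2 - 6*b + 8)/(b^2 - b - 30)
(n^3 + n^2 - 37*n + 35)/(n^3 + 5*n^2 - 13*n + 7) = (n - 5)/(n - 1)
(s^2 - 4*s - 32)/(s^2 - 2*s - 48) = (s + 4)/(s + 6)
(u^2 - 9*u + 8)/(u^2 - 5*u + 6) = (u^2 - 9*u + 8)/(u^2 - 5*u + 6)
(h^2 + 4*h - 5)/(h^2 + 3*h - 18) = (h^2 + 4*h - 5)/(h^2 + 3*h - 18)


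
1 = 1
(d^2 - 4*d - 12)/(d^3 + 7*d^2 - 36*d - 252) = (d + 2)/(d^2 + 13*d + 42)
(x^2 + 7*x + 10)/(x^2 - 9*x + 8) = (x^2 + 7*x + 10)/(x^2 - 9*x + 8)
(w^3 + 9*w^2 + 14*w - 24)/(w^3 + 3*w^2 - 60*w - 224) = (w^2 + 5*w - 6)/(w^2 - w - 56)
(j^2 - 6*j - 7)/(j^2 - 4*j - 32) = (-j^2 + 6*j + 7)/(-j^2 + 4*j + 32)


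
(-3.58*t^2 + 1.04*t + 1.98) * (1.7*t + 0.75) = -6.086*t^3 - 0.917*t^2 + 4.146*t + 1.485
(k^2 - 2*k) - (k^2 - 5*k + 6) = 3*k - 6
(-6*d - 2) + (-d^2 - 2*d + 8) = -d^2 - 8*d + 6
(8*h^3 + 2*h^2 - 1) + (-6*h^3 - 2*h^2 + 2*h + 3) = 2*h^3 + 2*h + 2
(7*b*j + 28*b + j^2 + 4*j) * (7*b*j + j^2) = 49*b^2*j^2 + 196*b^2*j + 14*b*j^3 + 56*b*j^2 + j^4 + 4*j^3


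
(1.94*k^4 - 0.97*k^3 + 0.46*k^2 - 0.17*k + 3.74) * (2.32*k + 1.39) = 4.5008*k^5 + 0.4462*k^4 - 0.2811*k^3 + 0.245*k^2 + 8.4405*k + 5.1986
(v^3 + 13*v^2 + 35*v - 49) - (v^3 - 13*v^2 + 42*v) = 26*v^2 - 7*v - 49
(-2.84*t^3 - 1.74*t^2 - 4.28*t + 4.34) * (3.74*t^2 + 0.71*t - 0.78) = -10.6216*t^5 - 8.524*t^4 - 15.0274*t^3 + 14.55*t^2 + 6.4198*t - 3.3852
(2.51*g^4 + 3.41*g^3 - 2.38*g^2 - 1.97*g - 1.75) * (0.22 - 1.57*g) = -3.9407*g^5 - 4.8015*g^4 + 4.4868*g^3 + 2.5693*g^2 + 2.3141*g - 0.385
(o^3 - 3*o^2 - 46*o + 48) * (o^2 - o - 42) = o^5 - 4*o^4 - 85*o^3 + 220*o^2 + 1884*o - 2016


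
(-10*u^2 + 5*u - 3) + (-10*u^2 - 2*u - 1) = -20*u^2 + 3*u - 4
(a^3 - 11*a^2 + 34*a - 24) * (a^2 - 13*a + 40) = a^5 - 24*a^4 + 217*a^3 - 906*a^2 + 1672*a - 960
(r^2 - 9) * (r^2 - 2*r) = r^4 - 2*r^3 - 9*r^2 + 18*r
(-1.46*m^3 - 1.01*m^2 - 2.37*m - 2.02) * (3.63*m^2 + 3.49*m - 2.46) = -5.2998*m^5 - 8.7617*m^4 - 8.5364*m^3 - 13.1193*m^2 - 1.2196*m + 4.9692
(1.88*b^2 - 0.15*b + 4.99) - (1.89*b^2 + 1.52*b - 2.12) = -0.01*b^2 - 1.67*b + 7.11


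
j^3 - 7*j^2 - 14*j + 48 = (j - 8)*(j - 2)*(j + 3)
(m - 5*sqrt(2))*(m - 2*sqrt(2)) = m^2 - 7*sqrt(2)*m + 20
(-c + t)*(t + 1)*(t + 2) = -c*t^2 - 3*c*t - 2*c + t^3 + 3*t^2 + 2*t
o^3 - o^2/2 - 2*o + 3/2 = (o - 1)^2*(o + 3/2)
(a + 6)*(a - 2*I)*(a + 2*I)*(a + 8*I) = a^4 + 6*a^3 + 8*I*a^3 + 4*a^2 + 48*I*a^2 + 24*a + 32*I*a + 192*I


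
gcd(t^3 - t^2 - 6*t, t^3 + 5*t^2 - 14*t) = t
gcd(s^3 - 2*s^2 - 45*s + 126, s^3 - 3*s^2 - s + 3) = s - 3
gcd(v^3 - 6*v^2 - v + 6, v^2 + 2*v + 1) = v + 1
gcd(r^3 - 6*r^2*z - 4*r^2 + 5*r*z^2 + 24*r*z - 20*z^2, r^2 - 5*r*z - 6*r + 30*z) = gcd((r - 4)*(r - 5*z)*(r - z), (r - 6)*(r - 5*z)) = -r + 5*z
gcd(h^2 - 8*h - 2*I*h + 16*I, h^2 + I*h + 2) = 1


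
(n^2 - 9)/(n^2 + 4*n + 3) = (n - 3)/(n + 1)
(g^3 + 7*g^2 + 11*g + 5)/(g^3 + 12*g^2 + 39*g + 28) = (g^2 + 6*g + 5)/(g^2 + 11*g + 28)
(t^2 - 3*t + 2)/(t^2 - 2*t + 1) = (t - 2)/(t - 1)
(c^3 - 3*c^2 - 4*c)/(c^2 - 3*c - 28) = c*(-c^2 + 3*c + 4)/(-c^2 + 3*c + 28)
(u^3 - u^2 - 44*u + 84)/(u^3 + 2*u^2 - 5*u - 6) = (u^2 + u - 42)/(u^2 + 4*u + 3)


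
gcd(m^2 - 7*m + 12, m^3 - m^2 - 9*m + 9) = m - 3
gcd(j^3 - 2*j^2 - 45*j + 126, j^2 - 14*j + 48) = j - 6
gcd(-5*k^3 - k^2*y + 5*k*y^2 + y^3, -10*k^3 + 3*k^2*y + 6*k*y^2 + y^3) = -5*k^2 + 4*k*y + y^2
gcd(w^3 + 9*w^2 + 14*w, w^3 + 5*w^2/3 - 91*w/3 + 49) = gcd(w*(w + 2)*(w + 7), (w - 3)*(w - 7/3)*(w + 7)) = w + 7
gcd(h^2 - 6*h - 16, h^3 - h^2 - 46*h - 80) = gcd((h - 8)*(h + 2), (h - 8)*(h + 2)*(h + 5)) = h^2 - 6*h - 16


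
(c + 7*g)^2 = c^2 + 14*c*g + 49*g^2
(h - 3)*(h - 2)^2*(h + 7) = h^4 - 33*h^2 + 100*h - 84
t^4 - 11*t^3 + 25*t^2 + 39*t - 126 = (t - 7)*(t - 3)^2*(t + 2)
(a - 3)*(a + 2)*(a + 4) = a^3 + 3*a^2 - 10*a - 24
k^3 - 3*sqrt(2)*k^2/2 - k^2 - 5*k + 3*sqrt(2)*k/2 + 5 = (k - 1)*(k - 5*sqrt(2)/2)*(k + sqrt(2))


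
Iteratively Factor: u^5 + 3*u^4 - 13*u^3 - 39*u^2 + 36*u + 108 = (u + 3)*(u^4 - 13*u^2 + 36) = (u - 2)*(u + 3)*(u^3 + 2*u^2 - 9*u - 18) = (u - 3)*(u - 2)*(u + 3)*(u^2 + 5*u + 6) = (u - 3)*(u - 2)*(u + 3)^2*(u + 2)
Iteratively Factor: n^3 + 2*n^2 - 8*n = (n - 2)*(n^2 + 4*n) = n*(n - 2)*(n + 4)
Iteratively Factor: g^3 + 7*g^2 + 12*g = (g + 4)*(g^2 + 3*g) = g*(g + 4)*(g + 3)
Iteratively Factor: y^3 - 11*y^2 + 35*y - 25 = (y - 1)*(y^2 - 10*y + 25) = (y - 5)*(y - 1)*(y - 5)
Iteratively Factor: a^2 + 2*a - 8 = (a - 2)*(a + 4)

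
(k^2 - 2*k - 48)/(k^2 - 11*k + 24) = (k + 6)/(k - 3)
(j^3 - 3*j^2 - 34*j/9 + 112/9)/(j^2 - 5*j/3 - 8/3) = (3*j^2 - j - 14)/(3*(j + 1))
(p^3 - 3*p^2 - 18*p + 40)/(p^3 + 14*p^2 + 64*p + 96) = (p^2 - 7*p + 10)/(p^2 + 10*p + 24)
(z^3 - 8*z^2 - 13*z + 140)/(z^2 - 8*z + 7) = (z^2 - z - 20)/(z - 1)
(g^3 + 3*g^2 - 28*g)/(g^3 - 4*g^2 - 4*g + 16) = g*(g + 7)/(g^2 - 4)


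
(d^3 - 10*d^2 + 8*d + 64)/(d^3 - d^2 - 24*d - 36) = (d^2 - 12*d + 32)/(d^2 - 3*d - 18)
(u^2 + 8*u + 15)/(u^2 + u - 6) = (u + 5)/(u - 2)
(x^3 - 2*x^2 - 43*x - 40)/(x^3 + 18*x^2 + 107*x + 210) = (x^2 - 7*x - 8)/(x^2 + 13*x + 42)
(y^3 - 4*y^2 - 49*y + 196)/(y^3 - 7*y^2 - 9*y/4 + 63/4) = 4*(y^2 + 3*y - 28)/(4*y^2 - 9)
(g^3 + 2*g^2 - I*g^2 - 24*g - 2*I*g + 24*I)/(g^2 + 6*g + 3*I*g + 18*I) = (g^2 - g*(4 + I) + 4*I)/(g + 3*I)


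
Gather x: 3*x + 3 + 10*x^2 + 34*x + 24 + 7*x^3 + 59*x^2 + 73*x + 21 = 7*x^3 + 69*x^2 + 110*x + 48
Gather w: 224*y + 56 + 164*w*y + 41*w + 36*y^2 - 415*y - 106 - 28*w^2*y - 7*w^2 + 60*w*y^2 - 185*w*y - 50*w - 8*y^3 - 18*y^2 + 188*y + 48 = w^2*(-28*y - 7) + w*(60*y^2 - 21*y - 9) - 8*y^3 + 18*y^2 - 3*y - 2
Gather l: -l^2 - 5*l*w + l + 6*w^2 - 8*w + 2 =-l^2 + l*(1 - 5*w) + 6*w^2 - 8*w + 2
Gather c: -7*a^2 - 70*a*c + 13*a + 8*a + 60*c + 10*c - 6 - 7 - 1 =-7*a^2 + 21*a + c*(70 - 70*a) - 14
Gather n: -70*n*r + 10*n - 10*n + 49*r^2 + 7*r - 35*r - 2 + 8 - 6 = -70*n*r + 49*r^2 - 28*r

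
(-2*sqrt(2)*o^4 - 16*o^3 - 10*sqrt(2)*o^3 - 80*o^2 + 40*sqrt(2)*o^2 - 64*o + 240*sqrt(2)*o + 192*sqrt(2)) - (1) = -2*sqrt(2)*o^4 - 16*o^3 - 10*sqrt(2)*o^3 - 80*o^2 + 40*sqrt(2)*o^2 - 64*o + 240*sqrt(2)*o - 1 + 192*sqrt(2)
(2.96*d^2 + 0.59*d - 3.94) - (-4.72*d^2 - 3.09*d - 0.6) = 7.68*d^2 + 3.68*d - 3.34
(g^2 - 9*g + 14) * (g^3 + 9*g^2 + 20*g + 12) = g^5 - 47*g^3 - 42*g^2 + 172*g + 168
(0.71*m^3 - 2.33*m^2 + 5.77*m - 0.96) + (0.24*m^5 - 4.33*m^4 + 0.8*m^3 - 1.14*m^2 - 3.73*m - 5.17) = 0.24*m^5 - 4.33*m^4 + 1.51*m^3 - 3.47*m^2 + 2.04*m - 6.13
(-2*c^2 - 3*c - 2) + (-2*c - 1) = -2*c^2 - 5*c - 3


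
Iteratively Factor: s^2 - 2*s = (s)*(s - 2)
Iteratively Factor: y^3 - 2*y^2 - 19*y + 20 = (y + 4)*(y^2 - 6*y + 5) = (y - 1)*(y + 4)*(y - 5)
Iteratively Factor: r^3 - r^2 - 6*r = (r - 3)*(r^2 + 2*r) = (r - 3)*(r + 2)*(r)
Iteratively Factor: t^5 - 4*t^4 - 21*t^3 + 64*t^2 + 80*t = (t + 4)*(t^4 - 8*t^3 + 11*t^2 + 20*t) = (t + 1)*(t + 4)*(t^3 - 9*t^2 + 20*t) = (t - 4)*(t + 1)*(t + 4)*(t^2 - 5*t) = (t - 5)*(t - 4)*(t + 1)*(t + 4)*(t)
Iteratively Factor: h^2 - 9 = (h + 3)*(h - 3)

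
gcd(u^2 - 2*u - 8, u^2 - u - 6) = u + 2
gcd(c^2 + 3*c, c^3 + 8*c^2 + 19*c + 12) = c + 3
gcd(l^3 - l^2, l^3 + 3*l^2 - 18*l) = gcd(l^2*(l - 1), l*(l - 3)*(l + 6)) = l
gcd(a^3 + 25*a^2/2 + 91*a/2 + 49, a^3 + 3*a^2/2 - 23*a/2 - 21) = a + 2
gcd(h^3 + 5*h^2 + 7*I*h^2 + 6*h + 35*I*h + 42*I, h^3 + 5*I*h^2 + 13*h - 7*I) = h + 7*I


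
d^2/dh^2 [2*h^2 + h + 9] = 4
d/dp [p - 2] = 1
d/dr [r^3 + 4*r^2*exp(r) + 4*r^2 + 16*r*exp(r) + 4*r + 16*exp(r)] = 4*r^2*exp(r) + 3*r^2 + 24*r*exp(r) + 8*r + 32*exp(r) + 4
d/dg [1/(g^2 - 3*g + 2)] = (3 - 2*g)/(g^2 - 3*g + 2)^2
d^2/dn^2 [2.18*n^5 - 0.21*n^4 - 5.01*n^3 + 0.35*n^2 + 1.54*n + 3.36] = 43.6*n^3 - 2.52*n^2 - 30.06*n + 0.7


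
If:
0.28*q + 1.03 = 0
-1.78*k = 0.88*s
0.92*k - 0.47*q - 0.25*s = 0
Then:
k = -1.21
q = -3.68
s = 2.45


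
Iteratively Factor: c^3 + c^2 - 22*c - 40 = (c - 5)*(c^2 + 6*c + 8) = (c - 5)*(c + 2)*(c + 4)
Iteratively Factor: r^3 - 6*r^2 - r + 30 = (r - 5)*(r^2 - r - 6) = (r - 5)*(r - 3)*(r + 2)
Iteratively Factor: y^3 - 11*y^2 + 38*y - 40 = (y - 5)*(y^2 - 6*y + 8) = (y - 5)*(y - 4)*(y - 2)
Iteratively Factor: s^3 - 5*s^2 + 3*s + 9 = (s + 1)*(s^2 - 6*s + 9) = (s - 3)*(s + 1)*(s - 3)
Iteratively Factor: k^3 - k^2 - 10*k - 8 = (k + 1)*(k^2 - 2*k - 8) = (k - 4)*(k + 1)*(k + 2)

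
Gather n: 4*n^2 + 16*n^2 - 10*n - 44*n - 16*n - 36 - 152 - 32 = 20*n^2 - 70*n - 220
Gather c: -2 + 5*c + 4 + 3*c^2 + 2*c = 3*c^2 + 7*c + 2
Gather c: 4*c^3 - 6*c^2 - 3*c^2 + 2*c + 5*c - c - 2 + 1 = 4*c^3 - 9*c^2 + 6*c - 1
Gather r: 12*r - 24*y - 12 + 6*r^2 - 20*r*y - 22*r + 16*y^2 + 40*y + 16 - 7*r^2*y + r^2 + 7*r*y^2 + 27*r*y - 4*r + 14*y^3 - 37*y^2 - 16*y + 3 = r^2*(7 - 7*y) + r*(7*y^2 + 7*y - 14) + 14*y^3 - 21*y^2 + 7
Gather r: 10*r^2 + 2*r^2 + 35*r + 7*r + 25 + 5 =12*r^2 + 42*r + 30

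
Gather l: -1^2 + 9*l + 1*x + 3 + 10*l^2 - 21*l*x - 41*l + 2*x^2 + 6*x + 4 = 10*l^2 + l*(-21*x - 32) + 2*x^2 + 7*x + 6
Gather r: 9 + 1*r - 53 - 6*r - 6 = -5*r - 50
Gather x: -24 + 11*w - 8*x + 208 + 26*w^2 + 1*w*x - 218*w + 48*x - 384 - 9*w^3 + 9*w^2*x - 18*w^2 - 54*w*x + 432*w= -9*w^3 + 8*w^2 + 225*w + x*(9*w^2 - 53*w + 40) - 200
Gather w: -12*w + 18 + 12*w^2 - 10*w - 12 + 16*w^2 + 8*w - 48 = 28*w^2 - 14*w - 42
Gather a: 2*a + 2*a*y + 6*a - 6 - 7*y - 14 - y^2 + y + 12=a*(2*y + 8) - y^2 - 6*y - 8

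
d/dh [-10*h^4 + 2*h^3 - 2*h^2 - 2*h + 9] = -40*h^3 + 6*h^2 - 4*h - 2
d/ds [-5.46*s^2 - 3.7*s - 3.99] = -10.92*s - 3.7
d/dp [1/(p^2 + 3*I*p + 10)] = (-2*p - 3*I)/(p^2 + 3*I*p + 10)^2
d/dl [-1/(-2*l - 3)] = -2/(2*l + 3)^2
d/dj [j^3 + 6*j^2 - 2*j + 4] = 3*j^2 + 12*j - 2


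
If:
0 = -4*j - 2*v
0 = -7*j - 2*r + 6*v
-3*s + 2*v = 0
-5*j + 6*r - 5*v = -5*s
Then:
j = 0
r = 0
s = 0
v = 0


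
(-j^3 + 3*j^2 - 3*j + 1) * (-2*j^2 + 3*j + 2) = 2*j^5 - 9*j^4 + 13*j^3 - 5*j^2 - 3*j + 2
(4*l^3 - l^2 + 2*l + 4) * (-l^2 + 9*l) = -4*l^5 + 37*l^4 - 11*l^3 + 14*l^2 + 36*l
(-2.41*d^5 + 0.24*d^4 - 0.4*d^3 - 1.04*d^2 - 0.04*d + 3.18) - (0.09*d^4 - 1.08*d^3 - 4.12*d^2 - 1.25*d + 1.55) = -2.41*d^5 + 0.15*d^4 + 0.68*d^3 + 3.08*d^2 + 1.21*d + 1.63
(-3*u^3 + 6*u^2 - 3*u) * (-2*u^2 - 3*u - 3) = 6*u^5 - 3*u^4 - 3*u^3 - 9*u^2 + 9*u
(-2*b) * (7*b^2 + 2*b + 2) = -14*b^3 - 4*b^2 - 4*b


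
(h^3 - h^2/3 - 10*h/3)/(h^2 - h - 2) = h*(3*h + 5)/(3*(h + 1))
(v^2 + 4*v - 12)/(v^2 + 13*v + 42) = (v - 2)/(v + 7)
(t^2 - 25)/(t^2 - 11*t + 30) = (t + 5)/(t - 6)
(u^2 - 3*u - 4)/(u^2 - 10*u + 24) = (u + 1)/(u - 6)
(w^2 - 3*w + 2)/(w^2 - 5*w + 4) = (w - 2)/(w - 4)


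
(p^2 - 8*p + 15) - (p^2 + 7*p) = 15 - 15*p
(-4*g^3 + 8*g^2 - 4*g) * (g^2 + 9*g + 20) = -4*g^5 - 28*g^4 - 12*g^3 + 124*g^2 - 80*g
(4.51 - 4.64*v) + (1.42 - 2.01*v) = 5.93 - 6.65*v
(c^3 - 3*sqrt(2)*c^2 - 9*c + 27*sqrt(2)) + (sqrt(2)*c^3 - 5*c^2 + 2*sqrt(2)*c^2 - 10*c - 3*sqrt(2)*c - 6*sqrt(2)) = c^3 + sqrt(2)*c^3 - 5*c^2 - sqrt(2)*c^2 - 19*c - 3*sqrt(2)*c + 21*sqrt(2)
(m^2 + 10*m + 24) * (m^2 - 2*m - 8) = m^4 + 8*m^3 - 4*m^2 - 128*m - 192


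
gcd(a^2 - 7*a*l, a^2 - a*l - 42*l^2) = a - 7*l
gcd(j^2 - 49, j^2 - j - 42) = j - 7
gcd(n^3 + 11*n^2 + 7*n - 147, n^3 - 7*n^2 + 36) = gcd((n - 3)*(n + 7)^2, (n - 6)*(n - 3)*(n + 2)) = n - 3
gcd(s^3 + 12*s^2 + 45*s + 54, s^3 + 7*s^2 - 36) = s^2 + 9*s + 18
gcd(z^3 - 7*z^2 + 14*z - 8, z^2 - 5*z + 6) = z - 2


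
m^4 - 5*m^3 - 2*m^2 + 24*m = m*(m - 4)*(m - 3)*(m + 2)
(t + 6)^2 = t^2 + 12*t + 36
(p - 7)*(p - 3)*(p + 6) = p^3 - 4*p^2 - 39*p + 126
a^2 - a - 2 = (a - 2)*(a + 1)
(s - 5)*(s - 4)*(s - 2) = s^3 - 11*s^2 + 38*s - 40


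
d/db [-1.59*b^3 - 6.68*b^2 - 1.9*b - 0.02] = -4.77*b^2 - 13.36*b - 1.9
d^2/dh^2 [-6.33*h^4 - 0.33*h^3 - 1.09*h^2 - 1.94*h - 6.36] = -75.96*h^2 - 1.98*h - 2.18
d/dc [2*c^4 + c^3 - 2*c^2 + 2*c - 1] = 8*c^3 + 3*c^2 - 4*c + 2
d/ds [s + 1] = 1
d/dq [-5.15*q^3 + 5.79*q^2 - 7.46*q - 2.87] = -15.45*q^2 + 11.58*q - 7.46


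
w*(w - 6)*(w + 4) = w^3 - 2*w^2 - 24*w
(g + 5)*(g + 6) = g^2 + 11*g + 30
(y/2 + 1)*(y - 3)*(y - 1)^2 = y^4/2 - 3*y^3/2 - 3*y^2/2 + 11*y/2 - 3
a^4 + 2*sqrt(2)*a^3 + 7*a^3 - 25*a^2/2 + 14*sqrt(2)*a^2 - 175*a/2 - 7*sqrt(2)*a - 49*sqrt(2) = (a + 7)*(a - 2*sqrt(2))*(a + sqrt(2)/2)*(a + 7*sqrt(2)/2)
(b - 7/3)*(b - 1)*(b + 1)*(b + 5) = b^4 + 8*b^3/3 - 38*b^2/3 - 8*b/3 + 35/3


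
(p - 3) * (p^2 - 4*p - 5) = p^3 - 7*p^2 + 7*p + 15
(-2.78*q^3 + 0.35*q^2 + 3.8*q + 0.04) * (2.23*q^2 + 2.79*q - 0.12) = -6.1994*q^5 - 6.9757*q^4 + 9.7841*q^3 + 10.6492*q^2 - 0.3444*q - 0.0048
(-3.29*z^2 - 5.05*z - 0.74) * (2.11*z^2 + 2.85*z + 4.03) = -6.9419*z^4 - 20.032*z^3 - 29.2126*z^2 - 22.4605*z - 2.9822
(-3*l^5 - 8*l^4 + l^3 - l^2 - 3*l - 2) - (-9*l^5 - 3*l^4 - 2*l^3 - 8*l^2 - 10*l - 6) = 6*l^5 - 5*l^4 + 3*l^3 + 7*l^2 + 7*l + 4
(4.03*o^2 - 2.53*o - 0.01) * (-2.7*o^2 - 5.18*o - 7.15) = -10.881*o^4 - 14.0444*o^3 - 15.6821*o^2 + 18.1413*o + 0.0715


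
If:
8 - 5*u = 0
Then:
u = 8/5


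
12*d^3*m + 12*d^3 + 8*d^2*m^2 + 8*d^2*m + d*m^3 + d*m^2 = (2*d + m)*(6*d + m)*(d*m + d)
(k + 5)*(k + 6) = k^2 + 11*k + 30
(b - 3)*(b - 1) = b^2 - 4*b + 3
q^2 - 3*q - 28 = (q - 7)*(q + 4)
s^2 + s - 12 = (s - 3)*(s + 4)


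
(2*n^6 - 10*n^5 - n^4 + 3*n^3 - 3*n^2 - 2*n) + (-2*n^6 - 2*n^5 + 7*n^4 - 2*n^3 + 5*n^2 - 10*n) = -12*n^5 + 6*n^4 + n^3 + 2*n^2 - 12*n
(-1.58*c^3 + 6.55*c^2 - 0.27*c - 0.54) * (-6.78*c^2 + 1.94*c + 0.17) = 10.7124*c^5 - 47.4742*c^4 + 14.269*c^3 + 4.2509*c^2 - 1.0935*c - 0.0918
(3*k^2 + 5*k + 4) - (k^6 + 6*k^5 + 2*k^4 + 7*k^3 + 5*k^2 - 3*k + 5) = -k^6 - 6*k^5 - 2*k^4 - 7*k^3 - 2*k^2 + 8*k - 1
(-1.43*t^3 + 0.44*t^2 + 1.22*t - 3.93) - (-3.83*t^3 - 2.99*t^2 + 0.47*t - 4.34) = 2.4*t^3 + 3.43*t^2 + 0.75*t + 0.41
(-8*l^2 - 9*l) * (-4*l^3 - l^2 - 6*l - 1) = 32*l^5 + 44*l^4 + 57*l^3 + 62*l^2 + 9*l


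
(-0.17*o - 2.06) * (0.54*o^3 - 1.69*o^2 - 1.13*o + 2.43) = -0.0918*o^4 - 0.8251*o^3 + 3.6735*o^2 + 1.9147*o - 5.0058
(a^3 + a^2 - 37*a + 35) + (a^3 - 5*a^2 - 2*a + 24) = 2*a^3 - 4*a^2 - 39*a + 59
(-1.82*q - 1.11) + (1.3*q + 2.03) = 0.92 - 0.52*q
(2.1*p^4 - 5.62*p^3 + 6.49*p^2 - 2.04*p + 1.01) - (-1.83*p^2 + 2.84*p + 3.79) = 2.1*p^4 - 5.62*p^3 + 8.32*p^2 - 4.88*p - 2.78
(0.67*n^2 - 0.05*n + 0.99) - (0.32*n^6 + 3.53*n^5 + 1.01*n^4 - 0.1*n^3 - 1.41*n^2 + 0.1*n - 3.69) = -0.32*n^6 - 3.53*n^5 - 1.01*n^4 + 0.1*n^3 + 2.08*n^2 - 0.15*n + 4.68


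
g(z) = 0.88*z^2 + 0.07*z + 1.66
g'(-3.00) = -5.21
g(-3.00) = 9.37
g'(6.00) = 10.63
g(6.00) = 33.76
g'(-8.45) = -14.80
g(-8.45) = 63.90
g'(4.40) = 7.81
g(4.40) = 19.00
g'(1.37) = 2.48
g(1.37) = 3.41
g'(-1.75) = -3.01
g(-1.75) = 4.23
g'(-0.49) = -0.79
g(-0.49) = 1.84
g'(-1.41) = -2.41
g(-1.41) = 3.31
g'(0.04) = 0.14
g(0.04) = 1.66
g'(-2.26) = -3.91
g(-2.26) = 6.00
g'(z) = 1.76*z + 0.07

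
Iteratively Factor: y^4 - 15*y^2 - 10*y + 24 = (y + 2)*(y^3 - 2*y^2 - 11*y + 12) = (y - 4)*(y + 2)*(y^2 + 2*y - 3) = (y - 4)*(y - 1)*(y + 2)*(y + 3)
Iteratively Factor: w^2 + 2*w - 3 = (w + 3)*(w - 1)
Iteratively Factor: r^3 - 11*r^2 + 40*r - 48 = (r - 3)*(r^2 - 8*r + 16) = (r - 4)*(r - 3)*(r - 4)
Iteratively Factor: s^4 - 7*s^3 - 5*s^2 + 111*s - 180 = (s - 5)*(s^3 - 2*s^2 - 15*s + 36) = (s - 5)*(s + 4)*(s^2 - 6*s + 9) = (s - 5)*(s - 3)*(s + 4)*(s - 3)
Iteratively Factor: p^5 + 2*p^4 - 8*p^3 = (p - 2)*(p^4 + 4*p^3) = p*(p - 2)*(p^3 + 4*p^2) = p^2*(p - 2)*(p^2 + 4*p) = p^3*(p - 2)*(p + 4)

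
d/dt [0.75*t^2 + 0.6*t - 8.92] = 1.5*t + 0.6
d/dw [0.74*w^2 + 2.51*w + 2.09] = 1.48*w + 2.51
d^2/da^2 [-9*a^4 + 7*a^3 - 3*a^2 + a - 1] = -108*a^2 + 42*a - 6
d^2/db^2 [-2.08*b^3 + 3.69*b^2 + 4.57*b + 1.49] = 7.38 - 12.48*b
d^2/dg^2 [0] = 0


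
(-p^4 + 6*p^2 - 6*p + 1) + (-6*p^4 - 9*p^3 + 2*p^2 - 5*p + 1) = -7*p^4 - 9*p^3 + 8*p^2 - 11*p + 2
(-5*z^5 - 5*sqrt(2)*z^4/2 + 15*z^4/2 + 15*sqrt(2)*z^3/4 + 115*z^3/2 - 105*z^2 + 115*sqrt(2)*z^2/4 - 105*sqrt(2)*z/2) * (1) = -5*z^5 - 5*sqrt(2)*z^4/2 + 15*z^4/2 + 15*sqrt(2)*z^3/4 + 115*z^3/2 - 105*z^2 + 115*sqrt(2)*z^2/4 - 105*sqrt(2)*z/2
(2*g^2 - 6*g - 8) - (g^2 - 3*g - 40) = g^2 - 3*g + 32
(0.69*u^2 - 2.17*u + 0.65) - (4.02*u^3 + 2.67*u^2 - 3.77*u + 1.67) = -4.02*u^3 - 1.98*u^2 + 1.6*u - 1.02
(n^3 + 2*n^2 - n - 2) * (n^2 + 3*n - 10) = n^5 + 5*n^4 - 5*n^3 - 25*n^2 + 4*n + 20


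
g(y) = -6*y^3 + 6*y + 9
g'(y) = 6 - 18*y^2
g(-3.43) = 230.54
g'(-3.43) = -205.77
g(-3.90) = 341.51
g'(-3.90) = -267.78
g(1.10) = 7.61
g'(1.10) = -15.78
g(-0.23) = 7.69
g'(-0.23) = 5.05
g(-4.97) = 715.76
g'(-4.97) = -438.62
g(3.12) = -154.51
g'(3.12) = -169.22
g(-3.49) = 243.11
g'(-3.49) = -213.24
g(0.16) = 9.94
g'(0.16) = 5.54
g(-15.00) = 20169.00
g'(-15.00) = -4044.00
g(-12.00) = 10305.00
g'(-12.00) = -2586.00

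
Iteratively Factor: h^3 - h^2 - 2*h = (h)*(h^2 - h - 2) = h*(h - 2)*(h + 1)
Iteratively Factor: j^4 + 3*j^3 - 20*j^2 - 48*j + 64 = (j + 4)*(j^3 - j^2 - 16*j + 16) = (j + 4)^2*(j^2 - 5*j + 4) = (j - 1)*(j + 4)^2*(j - 4)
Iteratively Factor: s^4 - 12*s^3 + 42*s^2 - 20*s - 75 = (s + 1)*(s^3 - 13*s^2 + 55*s - 75) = (s - 5)*(s + 1)*(s^2 - 8*s + 15) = (s - 5)^2*(s + 1)*(s - 3)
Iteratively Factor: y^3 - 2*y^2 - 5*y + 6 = (y + 2)*(y^2 - 4*y + 3) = (y - 1)*(y + 2)*(y - 3)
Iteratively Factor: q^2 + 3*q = (q)*(q + 3)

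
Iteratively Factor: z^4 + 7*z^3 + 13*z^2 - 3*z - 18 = (z - 1)*(z^3 + 8*z^2 + 21*z + 18) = (z - 1)*(z + 2)*(z^2 + 6*z + 9) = (z - 1)*(z + 2)*(z + 3)*(z + 3)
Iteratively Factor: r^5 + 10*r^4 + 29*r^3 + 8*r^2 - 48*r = (r + 3)*(r^4 + 7*r^3 + 8*r^2 - 16*r) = (r - 1)*(r + 3)*(r^3 + 8*r^2 + 16*r) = (r - 1)*(r + 3)*(r + 4)*(r^2 + 4*r) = r*(r - 1)*(r + 3)*(r + 4)*(r + 4)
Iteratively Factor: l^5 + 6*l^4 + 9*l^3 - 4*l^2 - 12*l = (l + 2)*(l^4 + 4*l^3 + l^2 - 6*l) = (l - 1)*(l + 2)*(l^3 + 5*l^2 + 6*l) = (l - 1)*(l + 2)*(l + 3)*(l^2 + 2*l) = l*(l - 1)*(l + 2)*(l + 3)*(l + 2)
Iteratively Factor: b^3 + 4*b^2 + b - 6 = (b + 2)*(b^2 + 2*b - 3) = (b - 1)*(b + 2)*(b + 3)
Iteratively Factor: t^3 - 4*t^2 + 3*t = (t)*(t^2 - 4*t + 3) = t*(t - 3)*(t - 1)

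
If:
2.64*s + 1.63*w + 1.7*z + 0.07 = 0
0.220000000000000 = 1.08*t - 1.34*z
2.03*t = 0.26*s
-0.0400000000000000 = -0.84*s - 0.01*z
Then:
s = 0.05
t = 0.01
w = 0.04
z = -0.16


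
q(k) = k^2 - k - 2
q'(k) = 2*k - 1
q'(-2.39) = -5.78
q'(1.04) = 1.08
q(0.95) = -2.05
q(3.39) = 6.10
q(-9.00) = 88.00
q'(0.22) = -0.56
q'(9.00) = 17.00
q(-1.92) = 3.61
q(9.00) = 70.00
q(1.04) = -1.96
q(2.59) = 2.12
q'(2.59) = 4.18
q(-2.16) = 4.83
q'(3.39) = 5.78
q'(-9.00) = -19.00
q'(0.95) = 0.90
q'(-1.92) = -4.84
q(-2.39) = 6.10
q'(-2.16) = -5.32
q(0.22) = -2.17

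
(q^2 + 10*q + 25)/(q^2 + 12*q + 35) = (q + 5)/(q + 7)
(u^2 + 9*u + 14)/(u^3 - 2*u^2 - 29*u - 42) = (u + 7)/(u^2 - 4*u - 21)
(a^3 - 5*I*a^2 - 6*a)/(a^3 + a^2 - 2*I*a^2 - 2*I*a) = (a - 3*I)/(a + 1)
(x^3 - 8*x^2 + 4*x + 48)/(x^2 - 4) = (x^2 - 10*x + 24)/(x - 2)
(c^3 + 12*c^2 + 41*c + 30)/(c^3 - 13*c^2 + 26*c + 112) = (c^3 + 12*c^2 + 41*c + 30)/(c^3 - 13*c^2 + 26*c + 112)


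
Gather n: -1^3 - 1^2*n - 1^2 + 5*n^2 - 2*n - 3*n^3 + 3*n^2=-3*n^3 + 8*n^2 - 3*n - 2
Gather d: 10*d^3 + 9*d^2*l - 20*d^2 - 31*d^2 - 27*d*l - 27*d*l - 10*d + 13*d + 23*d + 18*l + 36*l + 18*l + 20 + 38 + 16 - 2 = 10*d^3 + d^2*(9*l - 51) + d*(26 - 54*l) + 72*l + 72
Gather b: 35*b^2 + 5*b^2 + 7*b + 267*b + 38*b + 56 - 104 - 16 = 40*b^2 + 312*b - 64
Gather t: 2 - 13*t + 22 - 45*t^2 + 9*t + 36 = -45*t^2 - 4*t + 60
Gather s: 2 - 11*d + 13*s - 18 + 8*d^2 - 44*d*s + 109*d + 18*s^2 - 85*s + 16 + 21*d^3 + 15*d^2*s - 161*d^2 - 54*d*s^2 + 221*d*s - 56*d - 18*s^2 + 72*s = 21*d^3 - 153*d^2 - 54*d*s^2 + 42*d + s*(15*d^2 + 177*d)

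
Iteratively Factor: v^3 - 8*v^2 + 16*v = (v)*(v^2 - 8*v + 16) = v*(v - 4)*(v - 4)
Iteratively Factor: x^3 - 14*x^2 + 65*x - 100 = (x - 5)*(x^2 - 9*x + 20) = (x - 5)*(x - 4)*(x - 5)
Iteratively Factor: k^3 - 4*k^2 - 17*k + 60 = (k - 3)*(k^2 - k - 20) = (k - 3)*(k + 4)*(k - 5)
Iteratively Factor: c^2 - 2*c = (c)*(c - 2)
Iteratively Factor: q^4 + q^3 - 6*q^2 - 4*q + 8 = (q + 2)*(q^3 - q^2 - 4*q + 4) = (q + 2)^2*(q^2 - 3*q + 2) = (q - 2)*(q + 2)^2*(q - 1)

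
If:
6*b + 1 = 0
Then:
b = -1/6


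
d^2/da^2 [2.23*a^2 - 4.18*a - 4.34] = 4.46000000000000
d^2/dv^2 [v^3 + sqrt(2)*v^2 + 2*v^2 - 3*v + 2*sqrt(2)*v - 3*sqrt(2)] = 6*v + 2*sqrt(2) + 4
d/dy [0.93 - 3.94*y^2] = -7.88*y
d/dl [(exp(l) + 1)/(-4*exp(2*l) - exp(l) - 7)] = ((exp(l) + 1)*(8*exp(l) + 1) - 4*exp(2*l) - exp(l) - 7)*exp(l)/(4*exp(2*l) + exp(l) + 7)^2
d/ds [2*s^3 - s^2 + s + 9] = 6*s^2 - 2*s + 1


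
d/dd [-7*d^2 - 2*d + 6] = -14*d - 2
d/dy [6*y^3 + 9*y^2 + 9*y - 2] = 18*y^2 + 18*y + 9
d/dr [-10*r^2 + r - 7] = 1 - 20*r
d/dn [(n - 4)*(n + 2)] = 2*n - 2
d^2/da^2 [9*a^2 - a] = 18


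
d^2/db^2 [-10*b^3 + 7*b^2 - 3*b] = 14 - 60*b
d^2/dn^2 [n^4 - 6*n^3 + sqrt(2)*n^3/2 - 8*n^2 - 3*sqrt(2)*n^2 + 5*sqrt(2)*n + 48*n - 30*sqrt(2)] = 12*n^2 - 36*n + 3*sqrt(2)*n - 16 - 6*sqrt(2)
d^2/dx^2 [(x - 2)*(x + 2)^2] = 6*x + 4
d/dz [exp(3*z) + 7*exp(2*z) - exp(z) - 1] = (3*exp(2*z) + 14*exp(z) - 1)*exp(z)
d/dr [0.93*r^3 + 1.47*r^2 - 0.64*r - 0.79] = 2.79*r^2 + 2.94*r - 0.64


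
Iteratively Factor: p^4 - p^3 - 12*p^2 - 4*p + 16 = (p - 1)*(p^3 - 12*p - 16) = (p - 4)*(p - 1)*(p^2 + 4*p + 4) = (p - 4)*(p - 1)*(p + 2)*(p + 2)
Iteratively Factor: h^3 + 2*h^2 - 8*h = (h + 4)*(h^2 - 2*h) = h*(h + 4)*(h - 2)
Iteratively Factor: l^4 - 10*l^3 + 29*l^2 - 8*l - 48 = (l - 3)*(l^3 - 7*l^2 + 8*l + 16) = (l - 4)*(l - 3)*(l^2 - 3*l - 4) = (l - 4)*(l - 3)*(l + 1)*(l - 4)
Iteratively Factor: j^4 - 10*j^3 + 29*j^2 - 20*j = (j)*(j^3 - 10*j^2 + 29*j - 20) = j*(j - 4)*(j^2 - 6*j + 5) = j*(j - 4)*(j - 1)*(j - 5)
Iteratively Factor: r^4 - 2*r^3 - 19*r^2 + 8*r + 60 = (r - 2)*(r^3 - 19*r - 30) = (r - 5)*(r - 2)*(r^2 + 5*r + 6) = (r - 5)*(r - 2)*(r + 2)*(r + 3)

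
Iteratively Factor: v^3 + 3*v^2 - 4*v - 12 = (v - 2)*(v^2 + 5*v + 6) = (v - 2)*(v + 3)*(v + 2)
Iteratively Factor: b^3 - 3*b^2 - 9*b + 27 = (b + 3)*(b^2 - 6*b + 9) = (b - 3)*(b + 3)*(b - 3)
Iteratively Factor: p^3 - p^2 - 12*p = (p + 3)*(p^2 - 4*p) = p*(p + 3)*(p - 4)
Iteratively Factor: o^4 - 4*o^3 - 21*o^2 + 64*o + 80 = (o - 4)*(o^3 - 21*o - 20) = (o - 4)*(o + 1)*(o^2 - o - 20) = (o - 4)*(o + 1)*(o + 4)*(o - 5)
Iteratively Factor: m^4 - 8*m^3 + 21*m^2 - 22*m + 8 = (m - 1)*(m^3 - 7*m^2 + 14*m - 8) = (m - 1)^2*(m^2 - 6*m + 8) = (m - 2)*(m - 1)^2*(m - 4)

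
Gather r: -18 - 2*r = -2*r - 18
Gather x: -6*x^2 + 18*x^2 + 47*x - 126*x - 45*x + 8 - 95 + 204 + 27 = 12*x^2 - 124*x + 144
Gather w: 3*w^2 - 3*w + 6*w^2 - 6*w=9*w^2 - 9*w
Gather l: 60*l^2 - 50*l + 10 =60*l^2 - 50*l + 10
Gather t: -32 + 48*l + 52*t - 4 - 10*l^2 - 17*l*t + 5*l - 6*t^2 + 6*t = -10*l^2 + 53*l - 6*t^2 + t*(58 - 17*l) - 36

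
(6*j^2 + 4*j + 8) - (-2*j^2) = 8*j^2 + 4*j + 8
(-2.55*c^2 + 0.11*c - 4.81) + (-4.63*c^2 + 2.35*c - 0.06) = -7.18*c^2 + 2.46*c - 4.87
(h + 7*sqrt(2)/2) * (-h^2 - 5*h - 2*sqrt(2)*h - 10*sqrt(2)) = -h^3 - 11*sqrt(2)*h^2/2 - 5*h^2 - 55*sqrt(2)*h/2 - 14*h - 70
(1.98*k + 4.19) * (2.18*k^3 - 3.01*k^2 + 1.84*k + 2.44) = 4.3164*k^4 + 3.1744*k^3 - 8.9687*k^2 + 12.5408*k + 10.2236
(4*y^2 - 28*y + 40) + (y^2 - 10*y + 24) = 5*y^2 - 38*y + 64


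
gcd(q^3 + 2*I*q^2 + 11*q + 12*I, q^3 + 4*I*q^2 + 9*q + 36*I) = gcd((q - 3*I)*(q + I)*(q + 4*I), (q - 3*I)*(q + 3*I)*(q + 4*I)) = q^2 + I*q + 12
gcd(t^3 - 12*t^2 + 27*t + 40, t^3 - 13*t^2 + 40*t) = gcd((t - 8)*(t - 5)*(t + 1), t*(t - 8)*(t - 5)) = t^2 - 13*t + 40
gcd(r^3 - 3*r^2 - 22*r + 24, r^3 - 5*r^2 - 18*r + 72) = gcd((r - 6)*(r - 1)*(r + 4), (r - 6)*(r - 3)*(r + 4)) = r^2 - 2*r - 24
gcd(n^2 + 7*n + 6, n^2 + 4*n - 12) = n + 6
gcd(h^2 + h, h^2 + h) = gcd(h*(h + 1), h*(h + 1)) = h^2 + h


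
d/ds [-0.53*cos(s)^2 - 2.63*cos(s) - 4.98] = (1.06*cos(s) + 2.63)*sin(s)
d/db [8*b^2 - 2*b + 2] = 16*b - 2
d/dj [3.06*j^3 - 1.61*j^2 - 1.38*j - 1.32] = 9.18*j^2 - 3.22*j - 1.38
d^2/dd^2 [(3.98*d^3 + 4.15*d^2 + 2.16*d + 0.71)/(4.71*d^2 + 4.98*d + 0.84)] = (1.13686837721616e-13*d^5 + 67.0704119999996*d^3 + 95.8847219999999*d^2 + 65.496492*d + 17.383536)/(104.487111*d^6 + 331.430454*d^5 + 406.333584*d^4 + 241.723224*d^3 + 72.467136*d^2 + 10.541664*d + 0.592704)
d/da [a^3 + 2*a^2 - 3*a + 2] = 3*a^2 + 4*a - 3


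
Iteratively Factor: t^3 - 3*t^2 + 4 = (t - 2)*(t^2 - t - 2) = (t - 2)^2*(t + 1)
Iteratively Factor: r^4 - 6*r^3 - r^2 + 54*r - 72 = (r - 4)*(r^3 - 2*r^2 - 9*r + 18) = (r - 4)*(r - 3)*(r^2 + r - 6) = (r - 4)*(r - 3)*(r - 2)*(r + 3)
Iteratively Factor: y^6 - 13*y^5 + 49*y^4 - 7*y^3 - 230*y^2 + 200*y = (y)*(y^5 - 13*y^4 + 49*y^3 - 7*y^2 - 230*y + 200) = y*(y - 4)*(y^4 - 9*y^3 + 13*y^2 + 45*y - 50) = y*(y - 5)*(y - 4)*(y^3 - 4*y^2 - 7*y + 10) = y*(y - 5)*(y - 4)*(y + 2)*(y^2 - 6*y + 5) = y*(y - 5)^2*(y - 4)*(y + 2)*(y - 1)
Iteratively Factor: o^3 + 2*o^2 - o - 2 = (o + 1)*(o^2 + o - 2) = (o - 1)*(o + 1)*(o + 2)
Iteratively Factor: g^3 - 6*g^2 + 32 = (g - 4)*(g^2 - 2*g - 8) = (g - 4)*(g + 2)*(g - 4)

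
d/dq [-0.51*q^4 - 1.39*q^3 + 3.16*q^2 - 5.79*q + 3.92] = -2.04*q^3 - 4.17*q^2 + 6.32*q - 5.79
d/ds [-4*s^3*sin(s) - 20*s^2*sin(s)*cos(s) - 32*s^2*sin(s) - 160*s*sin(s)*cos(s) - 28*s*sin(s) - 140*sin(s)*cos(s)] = -4*s^3*cos(s) - 12*s^2*sin(s) - 32*s^2*cos(s) - 20*s^2*cos(2*s) - 64*s*sin(s) - 20*s*sin(2*s) - 28*s*cos(s) - 160*s*cos(2*s) - 28*sin(s) - 80*sin(2*s) - 140*cos(2*s)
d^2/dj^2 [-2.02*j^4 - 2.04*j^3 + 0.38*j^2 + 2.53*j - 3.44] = -24.24*j^2 - 12.24*j + 0.76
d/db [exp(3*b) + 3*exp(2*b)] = 3*(exp(b) + 2)*exp(2*b)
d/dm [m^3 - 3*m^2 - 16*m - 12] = 3*m^2 - 6*m - 16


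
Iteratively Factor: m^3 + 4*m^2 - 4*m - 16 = (m - 2)*(m^2 + 6*m + 8) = (m - 2)*(m + 2)*(m + 4)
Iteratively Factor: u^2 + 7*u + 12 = (u + 3)*(u + 4)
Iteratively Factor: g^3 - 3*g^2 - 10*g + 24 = (g + 3)*(g^2 - 6*g + 8) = (g - 4)*(g + 3)*(g - 2)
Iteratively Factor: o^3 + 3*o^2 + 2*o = (o)*(o^2 + 3*o + 2) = o*(o + 2)*(o + 1)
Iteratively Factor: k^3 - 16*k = (k - 4)*(k^2 + 4*k) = (k - 4)*(k + 4)*(k)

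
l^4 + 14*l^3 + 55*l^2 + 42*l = l*(l + 1)*(l + 6)*(l + 7)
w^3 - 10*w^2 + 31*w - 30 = (w - 5)*(w - 3)*(w - 2)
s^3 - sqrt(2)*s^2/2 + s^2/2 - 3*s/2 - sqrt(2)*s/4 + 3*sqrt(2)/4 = (s - 1)*(s + 3/2)*(s - sqrt(2)/2)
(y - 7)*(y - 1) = y^2 - 8*y + 7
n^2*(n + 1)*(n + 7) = n^4 + 8*n^3 + 7*n^2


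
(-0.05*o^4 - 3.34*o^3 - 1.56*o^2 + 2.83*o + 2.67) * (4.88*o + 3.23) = -0.244*o^5 - 16.4607*o^4 - 18.401*o^3 + 8.7716*o^2 + 22.1705*o + 8.6241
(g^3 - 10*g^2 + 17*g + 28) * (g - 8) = g^4 - 18*g^3 + 97*g^2 - 108*g - 224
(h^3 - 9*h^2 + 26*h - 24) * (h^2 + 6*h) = h^5 - 3*h^4 - 28*h^3 + 132*h^2 - 144*h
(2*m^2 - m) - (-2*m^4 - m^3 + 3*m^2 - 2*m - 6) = 2*m^4 + m^3 - m^2 + m + 6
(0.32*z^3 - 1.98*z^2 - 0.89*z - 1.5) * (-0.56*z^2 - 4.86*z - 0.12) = -0.1792*z^5 - 0.4464*z^4 + 10.0828*z^3 + 5.403*z^2 + 7.3968*z + 0.18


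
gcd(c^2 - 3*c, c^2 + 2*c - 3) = 1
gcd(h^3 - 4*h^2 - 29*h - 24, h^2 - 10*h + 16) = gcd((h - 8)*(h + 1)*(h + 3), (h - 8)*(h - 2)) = h - 8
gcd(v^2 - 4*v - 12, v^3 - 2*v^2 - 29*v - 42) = v + 2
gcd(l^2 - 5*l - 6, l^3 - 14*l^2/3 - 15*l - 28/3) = l + 1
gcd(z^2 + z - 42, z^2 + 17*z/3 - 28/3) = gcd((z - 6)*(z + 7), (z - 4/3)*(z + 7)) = z + 7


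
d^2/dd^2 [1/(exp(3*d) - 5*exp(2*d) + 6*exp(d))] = ((-9*exp(2*d) + 20*exp(d) - 6)*(exp(2*d) - 5*exp(d) + 6) + 2*(3*exp(2*d) - 10*exp(d) + 6)^2)*exp(-d)/(exp(2*d) - 5*exp(d) + 6)^3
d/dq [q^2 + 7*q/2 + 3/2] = 2*q + 7/2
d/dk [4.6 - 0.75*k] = -0.750000000000000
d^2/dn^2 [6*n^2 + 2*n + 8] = 12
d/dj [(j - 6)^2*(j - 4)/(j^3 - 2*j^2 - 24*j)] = 2*(7*j^2 - 24*j - 48)/(j^2*(j^2 + 8*j + 16))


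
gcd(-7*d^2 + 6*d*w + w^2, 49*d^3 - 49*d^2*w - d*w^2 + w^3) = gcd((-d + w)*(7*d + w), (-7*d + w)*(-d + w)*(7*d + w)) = -7*d^2 + 6*d*w + w^2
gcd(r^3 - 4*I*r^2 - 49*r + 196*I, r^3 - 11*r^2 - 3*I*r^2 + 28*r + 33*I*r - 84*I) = r - 7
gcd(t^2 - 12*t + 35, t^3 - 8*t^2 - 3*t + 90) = t - 5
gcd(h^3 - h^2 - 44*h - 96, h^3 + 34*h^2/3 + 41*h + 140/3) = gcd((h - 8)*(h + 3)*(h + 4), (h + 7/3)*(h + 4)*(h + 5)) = h + 4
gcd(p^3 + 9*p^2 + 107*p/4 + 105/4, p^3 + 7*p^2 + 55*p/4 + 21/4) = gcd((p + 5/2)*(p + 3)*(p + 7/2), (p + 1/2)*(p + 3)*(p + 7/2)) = p^2 + 13*p/2 + 21/2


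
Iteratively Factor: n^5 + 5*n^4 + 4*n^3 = (n)*(n^4 + 5*n^3 + 4*n^2) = n^2*(n^3 + 5*n^2 + 4*n) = n^2*(n + 1)*(n^2 + 4*n) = n^3*(n + 1)*(n + 4)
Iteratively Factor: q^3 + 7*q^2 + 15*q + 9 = (q + 1)*(q^2 + 6*q + 9) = (q + 1)*(q + 3)*(q + 3)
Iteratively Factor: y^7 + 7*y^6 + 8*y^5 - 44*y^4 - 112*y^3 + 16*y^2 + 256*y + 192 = (y + 3)*(y^6 + 4*y^5 - 4*y^4 - 32*y^3 - 16*y^2 + 64*y + 64) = (y + 2)*(y + 3)*(y^5 + 2*y^4 - 8*y^3 - 16*y^2 + 16*y + 32) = (y + 2)^2*(y + 3)*(y^4 - 8*y^2 + 16) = (y + 2)^3*(y + 3)*(y^3 - 2*y^2 - 4*y + 8) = (y - 2)*(y + 2)^3*(y + 3)*(y^2 - 4) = (y - 2)^2*(y + 2)^3*(y + 3)*(y + 2)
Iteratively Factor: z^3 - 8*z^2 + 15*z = (z - 3)*(z^2 - 5*z) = (z - 5)*(z - 3)*(z)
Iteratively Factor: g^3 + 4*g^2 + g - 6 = (g + 3)*(g^2 + g - 2) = (g + 2)*(g + 3)*(g - 1)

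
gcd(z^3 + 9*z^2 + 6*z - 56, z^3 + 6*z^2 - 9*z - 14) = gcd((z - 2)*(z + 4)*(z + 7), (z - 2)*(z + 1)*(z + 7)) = z^2 + 5*z - 14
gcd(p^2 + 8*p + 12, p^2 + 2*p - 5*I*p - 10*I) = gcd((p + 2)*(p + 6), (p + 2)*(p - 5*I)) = p + 2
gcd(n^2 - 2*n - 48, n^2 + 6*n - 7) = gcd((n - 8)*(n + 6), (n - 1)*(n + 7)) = 1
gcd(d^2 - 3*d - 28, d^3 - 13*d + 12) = d + 4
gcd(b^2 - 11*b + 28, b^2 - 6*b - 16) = 1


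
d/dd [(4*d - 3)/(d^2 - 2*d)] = 2*(-2*d^2 + 3*d - 3)/(d^2*(d^2 - 4*d + 4))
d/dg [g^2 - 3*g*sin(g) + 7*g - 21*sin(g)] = -3*g*cos(g) + 2*g - 3*sin(g) - 21*cos(g) + 7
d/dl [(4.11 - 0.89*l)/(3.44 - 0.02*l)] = (10.249136 - 0.059588*l)/(0.02*l - 3.44)^3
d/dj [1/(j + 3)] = -1/(j + 3)^2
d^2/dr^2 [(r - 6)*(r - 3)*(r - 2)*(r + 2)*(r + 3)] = 20*r^3 - 72*r^2 - 78*r + 156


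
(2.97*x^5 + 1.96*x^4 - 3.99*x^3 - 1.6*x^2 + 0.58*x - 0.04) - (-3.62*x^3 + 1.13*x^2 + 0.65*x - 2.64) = 2.97*x^5 + 1.96*x^4 - 0.37*x^3 - 2.73*x^2 - 0.0700000000000001*x + 2.6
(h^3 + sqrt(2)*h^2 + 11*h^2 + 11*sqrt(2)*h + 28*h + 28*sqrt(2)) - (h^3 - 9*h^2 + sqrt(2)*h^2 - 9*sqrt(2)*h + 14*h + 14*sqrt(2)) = 20*h^2 + 14*h + 20*sqrt(2)*h + 14*sqrt(2)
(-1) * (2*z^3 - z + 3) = -2*z^3 + z - 3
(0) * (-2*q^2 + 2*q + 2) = 0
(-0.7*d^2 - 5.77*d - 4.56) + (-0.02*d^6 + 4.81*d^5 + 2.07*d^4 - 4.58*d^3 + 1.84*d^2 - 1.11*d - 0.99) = -0.02*d^6 + 4.81*d^5 + 2.07*d^4 - 4.58*d^3 + 1.14*d^2 - 6.88*d - 5.55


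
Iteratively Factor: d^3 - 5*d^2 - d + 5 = (d - 5)*(d^2 - 1) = (d - 5)*(d + 1)*(d - 1)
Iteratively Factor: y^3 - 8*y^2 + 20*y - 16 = (y - 4)*(y^2 - 4*y + 4) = (y - 4)*(y - 2)*(y - 2)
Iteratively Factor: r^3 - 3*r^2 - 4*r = (r + 1)*(r^2 - 4*r) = (r - 4)*(r + 1)*(r)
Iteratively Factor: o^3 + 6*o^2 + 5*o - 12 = (o + 4)*(o^2 + 2*o - 3) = (o + 3)*(o + 4)*(o - 1)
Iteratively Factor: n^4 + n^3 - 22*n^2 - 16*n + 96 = (n - 4)*(n^3 + 5*n^2 - 2*n - 24) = (n - 4)*(n + 3)*(n^2 + 2*n - 8) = (n - 4)*(n - 2)*(n + 3)*(n + 4)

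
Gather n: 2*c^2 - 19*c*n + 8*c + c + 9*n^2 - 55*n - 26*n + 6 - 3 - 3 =2*c^2 + 9*c + 9*n^2 + n*(-19*c - 81)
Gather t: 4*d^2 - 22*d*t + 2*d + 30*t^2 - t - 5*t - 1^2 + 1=4*d^2 + 2*d + 30*t^2 + t*(-22*d - 6)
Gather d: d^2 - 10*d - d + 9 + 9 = d^2 - 11*d + 18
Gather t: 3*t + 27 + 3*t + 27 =6*t + 54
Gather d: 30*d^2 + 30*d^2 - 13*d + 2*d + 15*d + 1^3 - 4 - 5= 60*d^2 + 4*d - 8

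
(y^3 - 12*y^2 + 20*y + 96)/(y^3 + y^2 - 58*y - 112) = (y - 6)/(y + 7)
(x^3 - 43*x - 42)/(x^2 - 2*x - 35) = (x^2 + 7*x + 6)/(x + 5)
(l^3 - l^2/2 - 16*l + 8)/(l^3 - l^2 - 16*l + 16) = (l - 1/2)/(l - 1)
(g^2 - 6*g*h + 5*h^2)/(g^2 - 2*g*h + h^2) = (g - 5*h)/(g - h)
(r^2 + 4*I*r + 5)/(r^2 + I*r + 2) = (r + 5*I)/(r + 2*I)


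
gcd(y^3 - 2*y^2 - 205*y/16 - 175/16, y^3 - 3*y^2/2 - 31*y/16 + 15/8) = y + 5/4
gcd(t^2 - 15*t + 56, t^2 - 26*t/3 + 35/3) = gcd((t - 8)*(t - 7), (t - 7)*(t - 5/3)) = t - 7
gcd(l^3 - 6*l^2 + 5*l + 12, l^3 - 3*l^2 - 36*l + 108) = l - 3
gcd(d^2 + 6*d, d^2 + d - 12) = 1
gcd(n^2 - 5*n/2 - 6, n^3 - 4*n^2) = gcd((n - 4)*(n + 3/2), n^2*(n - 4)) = n - 4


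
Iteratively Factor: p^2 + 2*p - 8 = (p - 2)*(p + 4)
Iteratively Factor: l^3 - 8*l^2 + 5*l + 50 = (l + 2)*(l^2 - 10*l + 25) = (l - 5)*(l + 2)*(l - 5)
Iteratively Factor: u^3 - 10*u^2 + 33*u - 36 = (u - 3)*(u^2 - 7*u + 12) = (u - 4)*(u - 3)*(u - 3)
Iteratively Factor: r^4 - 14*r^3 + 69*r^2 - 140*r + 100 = (r - 2)*(r^3 - 12*r^2 + 45*r - 50) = (r - 5)*(r - 2)*(r^2 - 7*r + 10) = (r - 5)*(r - 2)^2*(r - 5)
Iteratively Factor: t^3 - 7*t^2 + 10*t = (t - 5)*(t^2 - 2*t) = t*(t - 5)*(t - 2)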